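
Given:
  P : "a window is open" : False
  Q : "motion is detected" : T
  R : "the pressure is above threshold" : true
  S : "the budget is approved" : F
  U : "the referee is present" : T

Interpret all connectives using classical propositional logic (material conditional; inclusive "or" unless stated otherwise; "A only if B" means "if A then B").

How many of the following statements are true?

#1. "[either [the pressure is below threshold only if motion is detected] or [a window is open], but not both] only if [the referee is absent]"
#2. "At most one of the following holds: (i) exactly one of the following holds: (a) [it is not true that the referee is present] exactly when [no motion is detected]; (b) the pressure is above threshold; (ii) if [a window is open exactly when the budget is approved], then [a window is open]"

#1: This is ((~R -> Q) xor P) -> ~U.

~R = ~T = F
~R -> Q = F -> T = T
(~R -> Q) xor P = T xor F = T
~U = ~T = F
((~R -> Q) xor P) -> ~U = T -> F = F
Thus #1 is false.

#2: Parsed as ((~U <-> ~Q) xor R) nand ((P <-> S) -> P)

~U = ~T = F
~Q = ~T = F
~U <-> ~Q = F <-> F = T
(~U <-> ~Q) xor R = T xor T = F
P <-> S = F <-> F = T
(P <-> S) -> P = T -> F = F
((~U <-> ~Q) xor R) nand ((P <-> S) -> P) = F nand F = T
Hence #2 is true.

True statements: 1 (#2).

1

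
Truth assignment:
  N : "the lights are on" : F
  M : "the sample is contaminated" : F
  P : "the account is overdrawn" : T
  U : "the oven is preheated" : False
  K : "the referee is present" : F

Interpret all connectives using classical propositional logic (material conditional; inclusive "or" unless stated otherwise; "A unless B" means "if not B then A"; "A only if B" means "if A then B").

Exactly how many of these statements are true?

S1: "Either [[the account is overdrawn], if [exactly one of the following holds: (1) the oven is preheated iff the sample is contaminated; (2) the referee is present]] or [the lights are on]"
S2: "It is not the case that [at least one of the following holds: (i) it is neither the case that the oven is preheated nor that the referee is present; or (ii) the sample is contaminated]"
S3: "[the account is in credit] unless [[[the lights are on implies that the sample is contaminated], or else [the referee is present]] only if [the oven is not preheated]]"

S1: Formalization: (((U <-> M) xor K) -> P) | N

U <-> M = F <-> F = T
(U <-> M) xor K = T xor F = T
((U <-> M) xor K) -> P = T -> T = T
(((U <-> M) xor K) -> P) | N = T | F = T
So S1 is true.

S2: Formalization: ~((U nor K) | M)

U nor K = F nor F = T
(U nor K) | M = T | F = T
~((U nor K) | M) = ~T = F
So S2 is false.

S3: Parsed as ~P | (((N -> M) | K) -> ~U)

~P = ~T = F
N -> M = F -> F = T
(N -> M) | K = T | F = T
~U = ~F = T
((N -> M) | K) -> ~U = T -> T = T
~P | (((N -> M) | K) -> ~U) = F | T = T
So S3 is true.

Count: 2.

2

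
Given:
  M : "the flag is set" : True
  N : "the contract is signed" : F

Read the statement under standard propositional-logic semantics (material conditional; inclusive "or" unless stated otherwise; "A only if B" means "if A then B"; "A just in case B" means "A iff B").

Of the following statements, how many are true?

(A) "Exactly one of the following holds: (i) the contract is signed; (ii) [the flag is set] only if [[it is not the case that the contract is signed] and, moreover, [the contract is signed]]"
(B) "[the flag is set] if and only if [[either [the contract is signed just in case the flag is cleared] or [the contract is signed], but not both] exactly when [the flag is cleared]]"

0

(A): Formalization: N xor (M -> (not N and N))

not N = not False = True
not N and N = True and False = False
M -> (not N and N) = True -> False = False
N xor (M -> (not N and N)) = False xor False = False
Thus (A) is false.

(B): In symbols: M iff (((N iff not M) xor N) iff not M)

not M = not True = False
N iff not M = False iff False = True
(N iff not M) xor N = True xor False = True
not M = not True = False
((N iff not M) xor N) iff not M = True iff False = False
M iff (((N iff not M) xor N) iff not M) = True iff False = False
Thus (B) is false.

0 of the 2 statements are true (none).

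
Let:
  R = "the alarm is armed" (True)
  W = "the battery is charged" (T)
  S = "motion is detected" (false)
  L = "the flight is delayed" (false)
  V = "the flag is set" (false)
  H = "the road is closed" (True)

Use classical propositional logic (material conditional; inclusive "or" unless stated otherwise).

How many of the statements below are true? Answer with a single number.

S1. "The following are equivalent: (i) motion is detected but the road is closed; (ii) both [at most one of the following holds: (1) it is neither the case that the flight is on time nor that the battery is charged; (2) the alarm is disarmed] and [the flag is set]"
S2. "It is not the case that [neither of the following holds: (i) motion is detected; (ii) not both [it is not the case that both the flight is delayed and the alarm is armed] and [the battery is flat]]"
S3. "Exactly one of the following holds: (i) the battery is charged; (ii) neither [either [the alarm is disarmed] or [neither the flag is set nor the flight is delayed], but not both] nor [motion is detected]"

3

S1: This is (S ∧ H) ↔ (((¬L ↓ W) ↑ ¬R) ∧ V).

S ∧ H = F ∧ T = F
¬L = ¬F = T
¬L ↓ W = T ↓ T = F
¬R = ¬T = F
(¬L ↓ W) ↑ ¬R = F ↑ F = T
((¬L ↓ W) ↑ ¬R) ∧ V = T ∧ F = F
(S ∧ H) ↔ (((¬L ↓ W) ↑ ¬R) ∧ V) = F ↔ F = T
So S1 is true.

S2: In symbols: ¬(S ↓ ((L ↑ R) ↑ ¬W))

L ↑ R = F ↑ T = T
¬W = ¬T = F
(L ↑ R) ↑ ¬W = T ↑ F = T
S ↓ ((L ↑ R) ↑ ¬W) = F ↓ T = F
¬(S ↓ ((L ↑ R) ↑ ¬W)) = ¬F = T
Thus S2 is true.

S3: This is W ⊕ ((¬R ⊕ (V ↓ L)) ↓ S).

¬R = ¬T = F
V ↓ L = F ↓ F = T
¬R ⊕ (V ↓ L) = F ⊕ T = T
(¬R ⊕ (V ↓ L)) ↓ S = T ↓ F = F
W ⊕ ((¬R ⊕ (V ↓ L)) ↓ S) = T ⊕ F = T
Thus S3 is true.

Count: 3.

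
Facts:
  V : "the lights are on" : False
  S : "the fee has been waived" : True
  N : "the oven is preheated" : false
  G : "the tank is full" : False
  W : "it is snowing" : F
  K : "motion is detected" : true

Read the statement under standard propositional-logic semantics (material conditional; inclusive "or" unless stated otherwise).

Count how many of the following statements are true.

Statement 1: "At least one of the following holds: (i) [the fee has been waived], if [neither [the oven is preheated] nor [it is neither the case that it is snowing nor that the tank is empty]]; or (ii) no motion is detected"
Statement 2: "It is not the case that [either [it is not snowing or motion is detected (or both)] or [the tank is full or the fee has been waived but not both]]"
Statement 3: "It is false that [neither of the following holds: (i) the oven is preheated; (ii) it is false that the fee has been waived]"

1

Statement 1: This is ((N ↓ (W ↓ ¬G)) → S) ∨ ¬K.

¬G = ¬F = T
W ↓ ¬G = F ↓ T = F
N ↓ (W ↓ ¬G) = F ↓ F = T
(N ↓ (W ↓ ¬G)) → S = T → T = T
¬K = ¬T = F
((N ↓ (W ↓ ¬G)) → S) ∨ ¬K = T ∨ F = T
Thus Statement 1 is true.

Statement 2: This is ¬((¬W ∨ K) ∨ (G ⊕ S)).

¬W = ¬F = T
¬W ∨ K = T ∨ T = T
G ⊕ S = F ⊕ T = T
(¬W ∨ K) ∨ (G ⊕ S) = T ∨ T = T
¬((¬W ∨ K) ∨ (G ⊕ S)) = ¬T = F
Hence Statement 2 is false.

Statement 3: In symbols: ¬(N ↓ ¬S)

¬S = ¬T = F
N ↓ ¬S = F ↓ F = T
¬(N ↓ ¬S) = ¬T = F
Thus Statement 3 is false.

True statements: 1 (Statement 1).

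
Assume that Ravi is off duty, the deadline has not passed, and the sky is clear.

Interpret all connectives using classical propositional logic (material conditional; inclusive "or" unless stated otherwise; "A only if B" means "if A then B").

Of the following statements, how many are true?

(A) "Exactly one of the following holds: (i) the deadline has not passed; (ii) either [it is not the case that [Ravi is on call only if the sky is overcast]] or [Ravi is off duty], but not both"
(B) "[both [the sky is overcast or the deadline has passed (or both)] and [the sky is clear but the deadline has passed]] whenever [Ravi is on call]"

1

Let Q = "the deadline has passed" (F), P = "Ravi is on call" (F), R = "the sky is overcast" (F).

(A): Parsed as ¬Q ⊕ (¬(P → R) ⊕ ¬P)

¬Q = ¬F = T
P → R = F → F = T
¬(P → R) = ¬T = F
¬P = ¬F = T
¬(P → R) ⊕ ¬P = F ⊕ T = T
¬Q ⊕ (¬(P → R) ⊕ ¬P) = T ⊕ T = F
Hence (A) is false.

(B): This is P → ((R ∨ Q) ∧ (¬R ∧ Q)).

R ∨ Q = F ∨ F = F
¬R = ¬F = T
¬R ∧ Q = T ∧ F = F
(R ∨ Q) ∧ (¬R ∧ Q) = F ∧ F = F
P → ((R ∨ Q) ∧ (¬R ∧ Q)) = F → F = T
Thus (B) is true.

Count: 1.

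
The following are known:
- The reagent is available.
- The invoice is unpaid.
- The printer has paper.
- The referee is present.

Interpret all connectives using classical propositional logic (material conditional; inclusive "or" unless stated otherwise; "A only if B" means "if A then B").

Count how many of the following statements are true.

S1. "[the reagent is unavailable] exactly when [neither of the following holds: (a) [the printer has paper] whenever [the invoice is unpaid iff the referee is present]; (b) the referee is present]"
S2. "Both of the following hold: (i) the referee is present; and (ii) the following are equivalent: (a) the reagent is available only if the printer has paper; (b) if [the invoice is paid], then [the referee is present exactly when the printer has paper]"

2

Let P = "the reagent is available" (T), Q = "the invoice is paid" (F), S = "the referee is present" (T), R = "the printer has paper" (T).

S1: Parsed as ~P <-> (((~Q <-> S) -> R) nor S)

~P = ~T = F
~Q = ~F = T
~Q <-> S = T <-> T = T
(~Q <-> S) -> R = T -> T = T
((~Q <-> S) -> R) nor S = T nor T = F
~P <-> (((~Q <-> S) -> R) nor S) = F <-> F = T
Hence S1 is true.

S2: This is S & ((P -> R) <-> (Q -> (S <-> R))).

P -> R = T -> T = T
S <-> R = T <-> T = T
Q -> (S <-> R) = F -> T = T
(P -> R) <-> (Q -> (S <-> R)) = T <-> T = T
S & ((P -> R) <-> (Q -> (S <-> R))) = T & T = T
Thus S2 is true.

Count: 2.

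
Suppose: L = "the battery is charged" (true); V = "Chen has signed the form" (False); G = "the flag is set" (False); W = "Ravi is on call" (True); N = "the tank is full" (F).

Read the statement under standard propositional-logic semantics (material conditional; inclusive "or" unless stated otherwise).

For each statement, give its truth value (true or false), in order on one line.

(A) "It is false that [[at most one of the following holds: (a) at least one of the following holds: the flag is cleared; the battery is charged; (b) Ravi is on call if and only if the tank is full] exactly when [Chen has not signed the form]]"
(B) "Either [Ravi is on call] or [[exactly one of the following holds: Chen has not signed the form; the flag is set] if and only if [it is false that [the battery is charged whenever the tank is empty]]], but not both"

(A) false; (B) true

(A): In symbols: not (((not G or L) nand (W iff N)) iff not V)

not G = not False = True
not G or L = True or True = True
W iff N = True iff False = False
(not G or L) nand (W iff N) = True nand False = True
not V = not False = True
((not G or L) nand (W iff N)) iff not V = True iff True = True
not (((not G or L) nand (W iff N)) iff not V) = not True = False
Thus (A) is false.

(B): Formalization: W xor ((not V xor G) iff not (not N -> L))

not V = not False = True
not V xor G = True xor False = True
not N = not False = True
not N -> L = True -> True = True
not (not N -> L) = not True = False
(not V xor G) iff not (not N -> L) = True iff False = False
W xor ((not V xor G) iff not (not N -> L)) = True xor False = True
Thus (B) is true.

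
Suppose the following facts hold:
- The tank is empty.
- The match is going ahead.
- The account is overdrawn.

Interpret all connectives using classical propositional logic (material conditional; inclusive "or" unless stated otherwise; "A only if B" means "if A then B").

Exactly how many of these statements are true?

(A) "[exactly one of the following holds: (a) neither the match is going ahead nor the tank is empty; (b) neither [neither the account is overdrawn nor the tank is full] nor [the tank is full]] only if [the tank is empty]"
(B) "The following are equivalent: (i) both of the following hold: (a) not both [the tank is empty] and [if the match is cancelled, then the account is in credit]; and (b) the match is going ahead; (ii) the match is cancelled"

2

Let Q = "the match is cancelled" (False), P = "the tank is full" (False), R = "the account is overdrawn" (True).

(A): In symbols: ((not Q nor not P) xor ((R nor P) nor P)) -> not P

not Q = not False = True
not P = not False = True
not Q nor not P = True nor True = False
R nor P = True nor False = False
(R nor P) nor P = False nor False = True
(not Q nor not P) xor ((R nor P) nor P) = False xor True = True
not P = not False = True
((not Q nor not P) xor ((R nor P) nor P)) -> not P = True -> True = True
Thus (A) is true.

(B): Formalization: ((not P nand (Q -> not R)) and not Q) iff Q

not P = not False = True
not R = not True = False
Q -> not R = False -> False = True
not P nand (Q -> not R) = True nand True = False
not Q = not False = True
(not P nand (Q -> not R)) and not Q = False and True = False
((not P nand (Q -> not R)) and not Q) iff Q = False iff False = True
Thus (B) is true.

2 of the 2 statements are true ((A), (B)).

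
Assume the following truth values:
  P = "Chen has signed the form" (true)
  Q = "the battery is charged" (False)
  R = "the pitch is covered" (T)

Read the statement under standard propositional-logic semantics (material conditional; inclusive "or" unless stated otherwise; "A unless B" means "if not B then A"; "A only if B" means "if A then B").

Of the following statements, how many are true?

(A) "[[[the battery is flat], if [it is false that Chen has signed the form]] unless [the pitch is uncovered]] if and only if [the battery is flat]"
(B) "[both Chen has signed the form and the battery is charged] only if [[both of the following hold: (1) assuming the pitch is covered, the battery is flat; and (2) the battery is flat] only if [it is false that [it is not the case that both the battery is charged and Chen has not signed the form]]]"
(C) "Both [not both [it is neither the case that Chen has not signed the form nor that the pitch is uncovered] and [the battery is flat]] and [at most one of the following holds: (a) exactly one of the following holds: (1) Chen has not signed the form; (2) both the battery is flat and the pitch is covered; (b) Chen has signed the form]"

2

(A): In symbols: ((~P -> ~Q) | ~R) <-> ~Q

~P = ~T = F
~Q = ~F = T
~P -> ~Q = F -> T = T
~R = ~T = F
(~P -> ~Q) | ~R = T | F = T
~Q = ~F = T
((~P -> ~Q) | ~R) <-> ~Q = T <-> T = T
Hence (A) is true.

(B): Parsed as (P & Q) -> (((R -> ~Q) & ~Q) -> ~(Q nand ~P))

P & Q = T & F = F
~Q = ~F = T
R -> ~Q = T -> T = T
~Q = ~F = T
(R -> ~Q) & ~Q = T & T = T
~P = ~T = F
Q nand ~P = F nand F = T
~(Q nand ~P) = ~T = F
((R -> ~Q) & ~Q) -> ~(Q nand ~P) = T -> F = F
(P & Q) -> (((R -> ~Q) & ~Q) -> ~(Q nand ~P)) = F -> F = T
Thus (B) is true.

(C): In symbols: ((~P nor ~R) nand ~Q) & ((~P xor (~Q & R)) nand P)

~P = ~T = F
~R = ~T = F
~P nor ~R = F nor F = T
~Q = ~F = T
(~P nor ~R) nand ~Q = T nand T = F
~P = ~T = F
~Q = ~F = T
~Q & R = T & T = T
~P xor (~Q & R) = F xor T = T
(~P xor (~Q & R)) nand P = T nand T = F
((~P nor ~R) nand ~Q) & ((~P xor (~Q & R)) nand P) = F & F = F
So (C) is false.

Count: 2.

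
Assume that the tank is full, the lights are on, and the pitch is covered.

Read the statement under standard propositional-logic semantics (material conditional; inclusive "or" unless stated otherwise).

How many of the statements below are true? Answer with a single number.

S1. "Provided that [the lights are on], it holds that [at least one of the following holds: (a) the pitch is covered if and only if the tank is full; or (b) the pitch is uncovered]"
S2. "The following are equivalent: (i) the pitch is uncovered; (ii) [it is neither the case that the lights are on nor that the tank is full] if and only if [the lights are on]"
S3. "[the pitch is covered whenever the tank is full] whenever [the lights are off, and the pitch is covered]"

Let Q = "the lights are on" (T), R = "the pitch is covered" (T), P = "the tank is full" (T).

S1: This is Q -> ((R <-> P) | ~R).

R <-> P = T <-> T = T
~R = ~T = F
(R <-> P) | ~R = T | F = T
Q -> ((R <-> P) | ~R) = T -> T = T
Thus S1 is true.

S2: Parsed as ~R <-> ((Q nor P) <-> Q)

~R = ~T = F
Q nor P = T nor T = F
(Q nor P) <-> Q = F <-> T = F
~R <-> ((Q nor P) <-> Q) = F <-> F = T
So S2 is true.

S3: Parsed as (~Q & R) -> (P -> R)

~Q = ~T = F
~Q & R = F & T = F
P -> R = T -> T = T
(~Q & R) -> (P -> R) = F -> T = T
So S3 is true.

True statements: 3 (S1, S2, S3).

3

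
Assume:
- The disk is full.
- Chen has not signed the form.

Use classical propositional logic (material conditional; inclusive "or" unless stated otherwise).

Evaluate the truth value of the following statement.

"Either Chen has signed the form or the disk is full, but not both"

The statement is true.

Let Q = "Chen has signed the form" (F), P = "the disk is full" (T).
In symbols: Q xor P

Q xor P = F xor T = T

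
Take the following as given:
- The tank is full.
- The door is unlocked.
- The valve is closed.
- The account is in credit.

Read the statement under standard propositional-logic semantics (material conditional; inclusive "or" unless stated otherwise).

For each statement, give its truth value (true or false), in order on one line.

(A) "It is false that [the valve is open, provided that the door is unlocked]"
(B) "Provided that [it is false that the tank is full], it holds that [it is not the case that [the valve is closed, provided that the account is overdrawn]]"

(A) T, (B) T

Let U = "the door is locked" (F), P = "the valve is open" (F), H = "the tank is full" (T), K = "the account is overdrawn" (F).

(A): Formalization: ¬(¬U → P)

¬U = ¬F = T
¬U → P = T → F = F
¬(¬U → P) = ¬F = T
Thus (A) is true.

(B): Parsed as ¬H → ¬(K → ¬P)

¬H = ¬T = F
¬P = ¬F = T
K → ¬P = F → T = T
¬(K → ¬P) = ¬T = F
¬H → ¬(K → ¬P) = F → F = T
Hence (B) is true.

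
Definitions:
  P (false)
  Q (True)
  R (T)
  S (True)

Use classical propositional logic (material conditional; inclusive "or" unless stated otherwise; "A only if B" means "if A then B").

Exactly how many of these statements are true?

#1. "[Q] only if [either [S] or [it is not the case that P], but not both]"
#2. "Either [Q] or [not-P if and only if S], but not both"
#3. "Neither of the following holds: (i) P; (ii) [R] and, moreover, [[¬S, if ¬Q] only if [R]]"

0

#1: Formalization: Q -> (S xor not P)

not P = not False = True
S xor not P = True xor True = False
Q -> (S xor not P) = True -> False = False
Thus #1 is false.

#2: This is Q xor (not P iff S).

not P = not False = True
not P iff S = True iff True = True
Q xor (not P iff S) = True xor True = False
Thus #2 is false.

#3: Formalization: P nor (R and ((not Q -> not S) -> R))

not Q = not True = False
not S = not True = False
not Q -> not S = False -> False = True
(not Q -> not S) -> R = True -> True = True
R and ((not Q -> not S) -> R) = True and True = True
P nor (R and ((not Q -> not S) -> R)) = False nor True = False
Hence #3 is false.

0 of the 3 statements are true (none).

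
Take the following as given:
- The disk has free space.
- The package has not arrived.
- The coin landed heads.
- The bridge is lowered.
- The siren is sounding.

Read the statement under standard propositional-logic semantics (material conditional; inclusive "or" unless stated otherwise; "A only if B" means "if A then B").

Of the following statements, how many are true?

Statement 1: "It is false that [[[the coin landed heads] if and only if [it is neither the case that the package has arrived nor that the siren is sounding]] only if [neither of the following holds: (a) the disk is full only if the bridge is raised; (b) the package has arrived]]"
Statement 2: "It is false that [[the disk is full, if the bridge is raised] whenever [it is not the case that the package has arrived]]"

Let R = "the coin landed heads" (True), Q = "the package has arrived" (False), U = "the siren is sounding" (True), P = "the disk is full" (False), S = "the bridge is raised" (False).

Statement 1: This is not ((R iff (Q nor U)) -> ((P -> S) nor Q)).

Q nor U = False nor True = False
R iff (Q nor U) = True iff False = False
P -> S = False -> False = True
(P -> S) nor Q = True nor False = False
(R iff (Q nor U)) -> ((P -> S) nor Q) = False -> False = True
not ((R iff (Q nor U)) -> ((P -> S) nor Q)) = not True = False
So Statement 1 is false.

Statement 2: Formalization: not (not Q -> (S -> P))

not Q = not False = True
S -> P = False -> False = True
not Q -> (S -> P) = True -> True = True
not (not Q -> (S -> P)) = not True = False
Thus Statement 2 is false.

0 of the 2 statements are true (none).

0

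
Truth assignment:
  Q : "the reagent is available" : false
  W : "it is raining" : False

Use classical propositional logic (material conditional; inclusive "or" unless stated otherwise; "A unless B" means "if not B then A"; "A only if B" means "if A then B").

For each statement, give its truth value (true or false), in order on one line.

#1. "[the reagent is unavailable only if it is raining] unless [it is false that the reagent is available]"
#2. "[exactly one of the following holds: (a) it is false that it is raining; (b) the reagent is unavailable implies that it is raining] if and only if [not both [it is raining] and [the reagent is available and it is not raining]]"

#1: Parsed as (not Q -> W) or not Q

not Q = not False = True
not Q -> W = True -> False = False
not Q = not False = True
(not Q -> W) or not Q = False or True = True
Thus #1 is true.

#2: Formalization: (not W xor (not Q -> W)) iff (W nand (Q and not W))

not W = not False = True
not Q = not False = True
not Q -> W = True -> False = False
not W xor (not Q -> W) = True xor False = True
not W = not False = True
Q and not W = False and True = False
W nand (Q and not W) = False nand False = True
(not W xor (not Q -> W)) iff (W nand (Q and not W)) = True iff True = True
So #2 is true.

#1 True / #2 True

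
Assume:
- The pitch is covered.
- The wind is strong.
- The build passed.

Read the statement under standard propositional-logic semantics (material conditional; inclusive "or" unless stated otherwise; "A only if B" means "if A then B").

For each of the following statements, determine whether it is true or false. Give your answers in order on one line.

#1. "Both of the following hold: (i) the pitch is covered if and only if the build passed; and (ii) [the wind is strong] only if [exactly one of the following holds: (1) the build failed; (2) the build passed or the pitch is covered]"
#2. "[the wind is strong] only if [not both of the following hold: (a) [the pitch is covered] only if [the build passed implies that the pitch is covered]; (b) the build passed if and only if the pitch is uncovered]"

#1 True, #2 True

Let R = "the pitch is covered" (T), H = "the build passed" (T), V = "the wind is strong" (T).

#1: This is (R ↔ H) ∧ (V → (¬H ⊕ (H ∨ R))).

R ↔ H = T ↔ T = T
¬H = ¬T = F
H ∨ R = T ∨ T = T
¬H ⊕ (H ∨ R) = F ⊕ T = T
V → (¬H ⊕ (H ∨ R)) = T → T = T
(R ↔ H) ∧ (V → (¬H ⊕ (H ∨ R))) = T ∧ T = T
Hence #1 is true.

#2: This is V → ((R → (H → R)) ↑ (H ↔ ¬R)).

H → R = T → T = T
R → (H → R) = T → T = T
¬R = ¬T = F
H ↔ ¬R = T ↔ F = F
(R → (H → R)) ↑ (H ↔ ¬R) = T ↑ F = T
V → ((R → (H → R)) ↑ (H ↔ ¬R)) = T → T = T
Hence #2 is true.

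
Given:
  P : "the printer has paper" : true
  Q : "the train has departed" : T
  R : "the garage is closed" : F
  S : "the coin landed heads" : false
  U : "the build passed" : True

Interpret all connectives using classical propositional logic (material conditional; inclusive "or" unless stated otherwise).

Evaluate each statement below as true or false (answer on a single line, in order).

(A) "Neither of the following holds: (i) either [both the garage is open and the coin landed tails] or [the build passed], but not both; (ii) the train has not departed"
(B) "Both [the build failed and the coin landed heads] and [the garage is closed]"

(A) True / (B) False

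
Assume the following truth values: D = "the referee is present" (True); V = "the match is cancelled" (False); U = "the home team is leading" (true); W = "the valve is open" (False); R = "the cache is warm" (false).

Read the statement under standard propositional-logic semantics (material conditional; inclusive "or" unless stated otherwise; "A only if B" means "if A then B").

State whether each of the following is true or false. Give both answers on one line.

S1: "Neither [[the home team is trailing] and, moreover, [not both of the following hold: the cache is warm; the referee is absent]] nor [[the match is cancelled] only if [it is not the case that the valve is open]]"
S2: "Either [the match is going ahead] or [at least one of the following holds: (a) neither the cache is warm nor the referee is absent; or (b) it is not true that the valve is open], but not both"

S1 False / S2 False

S1: Parsed as (¬U ∧ (R ↑ ¬D)) ↓ (V → ¬W)

¬U = ¬T = F
¬D = ¬T = F
R ↑ ¬D = F ↑ F = T
¬U ∧ (R ↑ ¬D) = F ∧ T = F
¬W = ¬F = T
V → ¬W = F → T = T
(¬U ∧ (R ↑ ¬D)) ↓ (V → ¬W) = F ↓ T = F
Thus S1 is false.

S2: Formalization: ¬V ⊕ ((R ↓ ¬D) ∨ ¬W)

¬V = ¬F = T
¬D = ¬T = F
R ↓ ¬D = F ↓ F = T
¬W = ¬F = T
(R ↓ ¬D) ∨ ¬W = T ∨ T = T
¬V ⊕ ((R ↓ ¬D) ∨ ¬W) = T ⊕ T = F
Thus S2 is false.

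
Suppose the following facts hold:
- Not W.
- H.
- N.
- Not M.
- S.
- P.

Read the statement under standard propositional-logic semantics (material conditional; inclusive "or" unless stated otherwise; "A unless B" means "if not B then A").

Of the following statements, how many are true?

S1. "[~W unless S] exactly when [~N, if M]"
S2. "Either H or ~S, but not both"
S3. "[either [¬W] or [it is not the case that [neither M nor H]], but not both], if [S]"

2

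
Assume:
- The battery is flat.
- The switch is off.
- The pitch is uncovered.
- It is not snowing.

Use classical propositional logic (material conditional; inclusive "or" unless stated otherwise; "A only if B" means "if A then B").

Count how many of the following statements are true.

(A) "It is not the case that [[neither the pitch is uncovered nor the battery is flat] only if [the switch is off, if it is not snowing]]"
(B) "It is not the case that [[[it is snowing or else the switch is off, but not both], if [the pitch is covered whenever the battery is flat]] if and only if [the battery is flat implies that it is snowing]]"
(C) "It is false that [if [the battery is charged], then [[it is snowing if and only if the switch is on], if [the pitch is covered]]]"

Let R = "the pitch is covered" (F), P = "the battery is charged" (F), S = "it is snowing" (F), Q = "the switch is on" (F).

(A): In symbols: ~((~R nor ~P) -> (~S -> ~Q))

~R = ~F = T
~P = ~F = T
~R nor ~P = T nor T = F
~S = ~F = T
~Q = ~F = T
~S -> ~Q = T -> T = T
(~R nor ~P) -> (~S -> ~Q) = F -> T = T
~((~R nor ~P) -> (~S -> ~Q)) = ~T = F
Hence (A) is false.

(B): Formalization: ~(((~P -> R) -> (S xor ~Q)) <-> (~P -> S))

~P = ~F = T
~P -> R = T -> F = F
~Q = ~F = T
S xor ~Q = F xor T = T
(~P -> R) -> (S xor ~Q) = F -> T = T
~P = ~F = T
~P -> S = T -> F = F
((~P -> R) -> (S xor ~Q)) <-> (~P -> S) = T <-> F = F
~(((~P -> R) -> (S xor ~Q)) <-> (~P -> S)) = ~F = T
So (B) is true.

(C): This is ~(P -> (R -> (S <-> Q))).

S <-> Q = F <-> F = T
R -> (S <-> Q) = F -> T = T
P -> (R -> (S <-> Q)) = F -> T = T
~(P -> (R -> (S <-> Q))) = ~T = F
Thus (C) is false.

Count: 1.

1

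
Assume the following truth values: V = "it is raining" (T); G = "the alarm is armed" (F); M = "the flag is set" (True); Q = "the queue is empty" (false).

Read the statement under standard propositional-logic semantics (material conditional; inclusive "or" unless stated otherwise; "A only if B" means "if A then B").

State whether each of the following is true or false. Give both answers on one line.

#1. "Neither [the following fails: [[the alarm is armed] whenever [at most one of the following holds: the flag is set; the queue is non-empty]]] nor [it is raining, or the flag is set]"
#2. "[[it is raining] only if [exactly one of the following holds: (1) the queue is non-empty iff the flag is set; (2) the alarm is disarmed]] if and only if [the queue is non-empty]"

#1 false / #2 false

#1: Formalization: not ((M nand not Q) -> G) nor (V or M)

not Q = not False = True
M nand not Q = True nand True = False
(M nand not Q) -> G = False -> False = True
not ((M nand not Q) -> G) = not True = False
V or M = True or True = True
not ((M nand not Q) -> G) nor (V or M) = False nor True = False
Thus #1 is false.

#2: In symbols: (V -> ((not Q iff M) xor not G)) iff not Q

not Q = not False = True
not Q iff M = True iff True = True
not G = not False = True
(not Q iff M) xor not G = True xor True = False
V -> ((not Q iff M) xor not G) = True -> False = False
not Q = not False = True
(V -> ((not Q iff M) xor not G)) iff not Q = False iff True = False
Hence #2 is false.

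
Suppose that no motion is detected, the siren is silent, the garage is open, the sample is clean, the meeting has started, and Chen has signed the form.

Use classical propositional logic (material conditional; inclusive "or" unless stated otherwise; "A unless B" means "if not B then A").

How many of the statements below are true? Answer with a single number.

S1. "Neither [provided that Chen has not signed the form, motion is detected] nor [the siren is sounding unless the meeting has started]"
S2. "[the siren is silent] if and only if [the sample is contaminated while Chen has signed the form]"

0

Let U = "Chen has signed the form" (T), D = "motion is detected" (F), W = "the siren is sounding" (F), L = "the meeting has started" (T), P = "the sample is contaminated" (F).

S1: Formalization: (¬U → D) ↓ (W ∨ L)

¬U = ¬T = F
¬U → D = F → F = T
W ∨ L = F ∨ T = T
(¬U → D) ↓ (W ∨ L) = T ↓ T = F
Thus S1 is false.

S2: In symbols: ¬W ↔ (P ∧ U)

¬W = ¬F = T
P ∧ U = F ∧ T = F
¬W ↔ (P ∧ U) = T ↔ F = F
Thus S2 is false.

True statements: 0 (none).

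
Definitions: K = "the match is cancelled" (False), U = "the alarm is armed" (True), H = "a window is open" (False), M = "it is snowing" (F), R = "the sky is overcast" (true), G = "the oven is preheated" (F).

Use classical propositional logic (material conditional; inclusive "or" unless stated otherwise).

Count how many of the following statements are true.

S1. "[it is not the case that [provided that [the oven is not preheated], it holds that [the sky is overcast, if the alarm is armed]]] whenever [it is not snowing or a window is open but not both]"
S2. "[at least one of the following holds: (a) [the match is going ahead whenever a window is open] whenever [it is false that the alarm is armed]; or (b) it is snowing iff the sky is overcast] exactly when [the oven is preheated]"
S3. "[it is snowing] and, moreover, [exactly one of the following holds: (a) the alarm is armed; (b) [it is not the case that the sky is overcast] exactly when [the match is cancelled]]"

0

S1: In symbols: (¬M ⊕ H) → ¬(¬G → (U → R))

¬M = ¬F = T
¬M ⊕ H = T ⊕ F = T
¬G = ¬F = T
U → R = T → T = T
¬G → (U → R) = T → T = T
¬(¬G → (U → R)) = ¬T = F
(¬M ⊕ H) → ¬(¬G → (U → R)) = T → F = F
Thus S1 is false.

S2: In symbols: ((¬U → (H → ¬K)) ∨ (M ↔ R)) ↔ G

¬U = ¬T = F
¬K = ¬F = T
H → ¬K = F → T = T
¬U → (H → ¬K) = F → T = T
M ↔ R = F ↔ T = F
(¬U → (H → ¬K)) ∨ (M ↔ R) = T ∨ F = T
((¬U → (H → ¬K)) ∨ (M ↔ R)) ↔ G = T ↔ F = F
So S2 is false.

S3: Parsed as M ∧ (U ⊕ (¬R ↔ K))

¬R = ¬T = F
¬R ↔ K = F ↔ F = T
U ⊕ (¬R ↔ K) = T ⊕ T = F
M ∧ (U ⊕ (¬R ↔ K)) = F ∧ F = F
Thus S3 is false.

0 of the 3 statements are true (none).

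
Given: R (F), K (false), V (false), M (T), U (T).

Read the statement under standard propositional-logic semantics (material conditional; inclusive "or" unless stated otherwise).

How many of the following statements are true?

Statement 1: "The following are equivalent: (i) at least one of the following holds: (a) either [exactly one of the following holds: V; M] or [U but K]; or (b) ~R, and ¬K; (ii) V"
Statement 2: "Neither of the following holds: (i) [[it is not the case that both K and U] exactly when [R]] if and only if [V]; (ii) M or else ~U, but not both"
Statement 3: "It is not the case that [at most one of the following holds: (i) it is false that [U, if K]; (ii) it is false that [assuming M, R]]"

Statement 1: This is (((V xor M) or (U and K)) or (not R and not K)) iff V.

V xor M = False xor True = True
U and K = True and False = False
(V xor M) or (U and K) = True or False = True
not R = not False = True
not K = not False = True
not R and not K = True and True = True
((V xor M) or (U and K)) or (not R and not K) = True or True = True
(((V xor M) or (U and K)) or (not R and not K)) iff V = True iff False = False
Thus Statement 1 is false.

Statement 2: Parsed as (((K nand U) iff R) iff V) nor (M xor not U)

K nand U = False nand True = True
(K nand U) iff R = True iff False = False
((K nand U) iff R) iff V = False iff False = True
not U = not True = False
M xor not U = True xor False = True
(((K nand U) iff R) iff V) nor (M xor not U) = True nor True = False
Hence Statement 2 is false.

Statement 3: Parsed as not (not (K -> U) nand not (M -> R))

K -> U = False -> True = True
not (K -> U) = not True = False
M -> R = True -> False = False
not (M -> R) = not False = True
not (K -> U) nand not (M -> R) = False nand True = True
not (not (K -> U) nand not (M -> R)) = not True = False
So Statement 3 is false.

True statements: 0 (none).

0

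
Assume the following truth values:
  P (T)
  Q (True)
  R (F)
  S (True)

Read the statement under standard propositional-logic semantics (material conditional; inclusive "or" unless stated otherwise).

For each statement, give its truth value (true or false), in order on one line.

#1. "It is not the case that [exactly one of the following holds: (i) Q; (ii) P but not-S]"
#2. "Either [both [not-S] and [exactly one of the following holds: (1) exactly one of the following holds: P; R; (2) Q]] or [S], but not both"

#1 False, #2 True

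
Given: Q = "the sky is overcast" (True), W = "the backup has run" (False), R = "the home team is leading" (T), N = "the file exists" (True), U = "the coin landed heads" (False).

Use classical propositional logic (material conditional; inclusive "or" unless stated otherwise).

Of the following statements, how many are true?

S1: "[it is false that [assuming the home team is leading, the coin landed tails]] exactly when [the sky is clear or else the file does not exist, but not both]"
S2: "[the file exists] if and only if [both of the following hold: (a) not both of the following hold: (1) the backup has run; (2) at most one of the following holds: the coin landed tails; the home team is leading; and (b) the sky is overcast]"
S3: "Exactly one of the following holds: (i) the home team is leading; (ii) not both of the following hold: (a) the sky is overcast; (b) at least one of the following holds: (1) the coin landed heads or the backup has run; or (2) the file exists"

S1: Parsed as ¬(R → ¬U) ↔ (¬Q ⊕ ¬N)

¬U = ¬F = T
R → ¬U = T → T = T
¬(R → ¬U) = ¬T = F
¬Q = ¬T = F
¬N = ¬T = F
¬Q ⊕ ¬N = F ⊕ F = F
¬(R → ¬U) ↔ (¬Q ⊕ ¬N) = F ↔ F = T
Thus S1 is true.

S2: Parsed as N ↔ ((W ↑ (¬U ↑ R)) ∧ Q)

¬U = ¬F = T
¬U ↑ R = T ↑ T = F
W ↑ (¬U ↑ R) = F ↑ F = T
(W ↑ (¬U ↑ R)) ∧ Q = T ∧ T = T
N ↔ ((W ↑ (¬U ↑ R)) ∧ Q) = T ↔ T = T
Thus S2 is true.

S3: This is R ⊕ (Q ↑ ((U ∨ W) ∨ N)).

U ∨ W = F ∨ F = F
(U ∨ W) ∨ N = F ∨ T = T
Q ↑ ((U ∨ W) ∨ N) = T ↑ T = F
R ⊕ (Q ↑ ((U ∨ W) ∨ N)) = T ⊕ F = T
Thus S3 is true.

True statements: 3.

3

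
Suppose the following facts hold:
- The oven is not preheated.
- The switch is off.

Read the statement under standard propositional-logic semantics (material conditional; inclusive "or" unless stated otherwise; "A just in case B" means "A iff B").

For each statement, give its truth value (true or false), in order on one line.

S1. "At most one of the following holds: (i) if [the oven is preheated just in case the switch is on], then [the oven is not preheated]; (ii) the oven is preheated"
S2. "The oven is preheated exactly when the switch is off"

S1 true / S2 false

Let P = "the oven is preheated" (F), Q = "the switch is on" (F).

S1: This is ((P <-> Q) -> ~P) nand P.

P <-> Q = F <-> F = T
~P = ~F = T
(P <-> Q) -> ~P = T -> T = T
((P <-> Q) -> ~P) nand P = T nand F = T
Thus S1 is true.

S2: Parsed as P <-> ~Q

~Q = ~F = T
P <-> ~Q = F <-> T = F
So S2 is false.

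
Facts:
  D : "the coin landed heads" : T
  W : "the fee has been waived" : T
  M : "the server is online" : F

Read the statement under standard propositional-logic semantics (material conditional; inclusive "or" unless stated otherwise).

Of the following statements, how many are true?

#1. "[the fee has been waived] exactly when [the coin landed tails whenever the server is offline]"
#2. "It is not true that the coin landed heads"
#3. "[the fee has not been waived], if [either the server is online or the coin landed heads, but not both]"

0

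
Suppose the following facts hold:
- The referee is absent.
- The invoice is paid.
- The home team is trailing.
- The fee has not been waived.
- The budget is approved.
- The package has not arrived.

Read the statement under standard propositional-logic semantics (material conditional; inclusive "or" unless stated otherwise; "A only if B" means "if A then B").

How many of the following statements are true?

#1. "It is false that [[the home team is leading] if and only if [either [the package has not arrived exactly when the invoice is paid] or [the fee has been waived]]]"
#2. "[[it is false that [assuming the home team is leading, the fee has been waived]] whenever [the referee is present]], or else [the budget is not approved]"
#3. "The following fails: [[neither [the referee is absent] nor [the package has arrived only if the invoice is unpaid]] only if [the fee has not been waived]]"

2

Let R = "the home team is leading" (False), V = "the package has arrived" (False), Q = "the invoice is paid" (True), S = "the fee has been waived" (False), P = "the referee is present" (False), U = "the budget is approved" (True).

#1: In symbols: not (R iff ((not V iff Q) or S))

not V = not False = True
not V iff Q = True iff True = True
(not V iff Q) or S = True or False = True
R iff ((not V iff Q) or S) = False iff True = False
not (R iff ((not V iff Q) or S)) = not False = True
So #1 is true.

#2: This is (P -> not (R -> S)) or not U.

R -> S = False -> False = True
not (R -> S) = not True = False
P -> not (R -> S) = False -> False = True
not U = not True = False
(P -> not (R -> S)) or not U = True or False = True
Thus #2 is true.

#3: This is not ((not P nor (V -> not Q)) -> not S).

not P = not False = True
not Q = not True = False
V -> not Q = False -> False = True
not P nor (V -> not Q) = True nor True = False
not S = not False = True
(not P nor (V -> not Q)) -> not S = False -> True = True
not ((not P nor (V -> not Q)) -> not S) = not True = False
So #3 is false.

Count: 2.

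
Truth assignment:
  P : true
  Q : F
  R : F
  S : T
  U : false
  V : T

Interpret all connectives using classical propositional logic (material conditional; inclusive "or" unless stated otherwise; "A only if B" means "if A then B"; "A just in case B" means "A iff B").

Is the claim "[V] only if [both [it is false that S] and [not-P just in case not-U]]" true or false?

false

This is V -> (not S and (not P iff not U)).

not S = not True = False
not P = not True = False
not U = not False = True
not P iff not U = False iff True = False
not S and (not P iff not U) = False and False = False
V -> (not S and (not P iff not U)) = True -> False = False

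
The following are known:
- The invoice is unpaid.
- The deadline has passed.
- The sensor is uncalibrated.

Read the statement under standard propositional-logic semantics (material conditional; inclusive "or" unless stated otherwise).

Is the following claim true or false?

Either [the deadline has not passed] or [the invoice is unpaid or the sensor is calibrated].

Let M = "the deadline has passed" (T), D = "the invoice is paid" (F), U = "the sensor is calibrated" (F).
This is ¬M ∨ (¬D ∨ U).

¬M = ¬T = F
¬D = ¬F = T
¬D ∨ U = T ∨ F = T
¬M ∨ (¬D ∨ U) = F ∨ T = T

True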